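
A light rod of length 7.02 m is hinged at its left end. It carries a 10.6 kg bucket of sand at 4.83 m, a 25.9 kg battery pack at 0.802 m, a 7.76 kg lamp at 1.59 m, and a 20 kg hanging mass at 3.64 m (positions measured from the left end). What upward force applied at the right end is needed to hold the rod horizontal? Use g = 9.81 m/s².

Sum moments about the left end (the unknown pivot reaction has zero arm there).
Bucket of sand: 10.6 × 9.81 = 104 N down at 4.83 m → arm 4.83 m, τ = 104 × 4.83 = 502.3 N·m clockwise.
Battery pack: 25.9 × 9.81 = 254.1 N down at 0.802 m → arm 0.802 m, τ = 254.1 × 0.802 = 203.8 N·m clockwise.
Lamp: 7.76 × 9.81 = 76.13 N down at 1.59 m → arm 1.59 m, τ = 76.13 × 1.59 = 121 N·m clockwise.
Hanging mass: 20 × 9.81 = 196.2 N down at 3.64 m → arm 3.64 m, τ = 196.2 × 3.64 = 714.2 N·m clockwise.
Net moment of the loads = 1541 N·m clockwise.
The upward force F acts at the right end, arm 7.02 m, giving F × 7.02 counterclockwise.
Στ = 0 ⇒ F × 7.02 = 1541 ⇒ F = 1541 / 7.02 = 220 N.

F ≈ 220 N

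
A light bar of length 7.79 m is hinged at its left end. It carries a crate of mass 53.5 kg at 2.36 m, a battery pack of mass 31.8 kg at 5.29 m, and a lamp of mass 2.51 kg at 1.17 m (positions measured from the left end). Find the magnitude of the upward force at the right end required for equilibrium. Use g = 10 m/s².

F ≈ 382 N

Sum moments about the left end (the unknown pivot reaction has zero arm there).
Crate: 53.5 × 10 = 535 N down at 2.36 m → arm 2.36 m, τ = 535 × 2.36 = 1263 N·m clockwise.
Battery pack: 31.8 × 10 = 318 N down at 5.29 m → arm 5.29 m, τ = 318 × 5.29 = 1682 N·m clockwise.
Lamp: 2.51 × 10 = 25.1 N down at 1.17 m → arm 1.17 m, τ = 25.1 × 1.17 = 29.37 N·m clockwise.
Net moment of the loads = 2974 N·m clockwise.
The upward force F acts at the right end, arm 7.79 m, giving F × 7.79 counterclockwise.
For rotational equilibrium, F × 7.79 = 2974, so F = 2974 / 7.79 = 382 N.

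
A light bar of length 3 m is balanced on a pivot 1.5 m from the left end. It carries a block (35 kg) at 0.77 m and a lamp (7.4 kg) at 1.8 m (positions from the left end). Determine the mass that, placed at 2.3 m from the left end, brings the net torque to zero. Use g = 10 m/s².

About the pivot (at 1.5 m from the left end):
Block: 35 × 10 = 350 N down at 0.77 m → arm 0.73 m, τ = 350 × 0.73 = 255.5 N·m counterclockwise.
Lamp: 7.4 × 10 = 74 N down at 1.8 m → arm 0.3 m, τ = 74 × 0.3 = 22.2 N·m clockwise.
Net moment of known loads = 233.3 N·m counterclockwise.
An unknown mass m at 2.3 m has arm 0.8 m; its moment is m·g·0.8 clockwise.
Στ = 0 ⇒ m × 10 × 0.8 = 233.3 ⇒ m = 233.3 / (10 × 0.8) = 29.2 kg.

m ≈ 29.2 kg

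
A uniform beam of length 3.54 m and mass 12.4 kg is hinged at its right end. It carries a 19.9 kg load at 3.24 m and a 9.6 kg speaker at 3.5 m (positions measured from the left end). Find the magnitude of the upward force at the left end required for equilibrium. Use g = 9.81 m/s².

About the right end:
Beam weight: 12.4 × 9.81 = 121.6 N down at 1.77 m → arm 1.77 m, τ = 121.6 × 1.77 = 215.2 N·m counterclockwise.
Load: 19.9 × 9.81 = 195.2 N down at 3.24 m → arm 0.3 m, τ = 195.2 × 0.3 = 58.56 N·m counterclockwise.
Speaker: 9.6 × 9.81 = 94.18 N down at 3.5 m → arm 0.04 m, τ = 94.18 × 0.04 = 3.767 N·m counterclockwise.
Net moment of the loads = 277.5 N·m counterclockwise.
The upward force F acts at the left end, arm 3.54 m, giving F × 3.54 clockwise.
For rotational equilibrium, F × 3.54 = 277.5, so F = 277.5 / 3.54 = 78.4 N.

F ≈ 78.4 N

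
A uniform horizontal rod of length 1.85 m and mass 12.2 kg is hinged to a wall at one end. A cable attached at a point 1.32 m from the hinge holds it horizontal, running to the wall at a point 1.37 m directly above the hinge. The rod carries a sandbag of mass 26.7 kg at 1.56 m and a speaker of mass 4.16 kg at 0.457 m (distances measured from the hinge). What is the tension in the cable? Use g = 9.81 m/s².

T ≈ 566 N

Sum moments about the hinge (the unknown hinge reaction has zero arm there).
Beam weight: 12.2 × 9.81 = 119.7 N down at 0.925 m → arm 0.925 m, τ = 119.7 × 0.925 = 110.7 N·m clockwise.
Sandbag: 26.7 × 9.81 = 261.9 N down at 1.56 m → arm 1.56 m, τ = 261.9 × 1.56 = 408.6 N·m clockwise.
Speaker: 4.16 × 9.81 = 40.81 N down at 0.457 m → arm 0.457 m, τ = 40.81 × 0.457 = 18.65 N·m clockwise.
Total clockwise load moment = 538 N·m.
The cable tension T acts at 1.32 m; only its component perpendicular to the rod, T sinθ, produces torque. sinθ = h/√(h²+d²) = 1.37/√(1.37²+1.32²) = 0.7201.
Balancing moments: T × 1.32 × 0.7201 = 538, giving T = 538 / 0.9505 = 566 N.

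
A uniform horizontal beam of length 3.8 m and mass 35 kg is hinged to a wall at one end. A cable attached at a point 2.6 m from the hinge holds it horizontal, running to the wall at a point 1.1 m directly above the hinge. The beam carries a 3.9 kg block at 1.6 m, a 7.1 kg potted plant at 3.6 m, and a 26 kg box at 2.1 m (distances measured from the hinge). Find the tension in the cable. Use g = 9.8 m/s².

T ≈ 1480 N

Choose the hinge as the axis so the unknown hinge reaction has zero arm there.
Beam weight: 35 × 9.8 = 343 N down at 1.9 m → arm 1.9 m, τ = 343 × 1.9 = 651.7 N·m clockwise.
Block: 3.9 × 9.8 = 38.22 N down at 1.6 m → arm 1.6 m, τ = 38.22 × 1.6 = 61.15 N·m clockwise.
Potted plant: 7.1 × 9.8 = 69.58 N down at 3.6 m → arm 3.6 m, τ = 69.58 × 3.6 = 250.5 N·m clockwise.
Box: 26 × 9.8 = 254.8 N down at 2.1 m → arm 2.1 m, τ = 254.8 × 2.1 = 535.1 N·m clockwise.
Total clockwise load moment = 1498 N·m.
The cable tension T acts at 2.6 m; only its component perpendicular to the beam, T sinθ, produces torque. sinθ = h/√(h²+d²) = 1.1/√(1.1²+2.6²) = 0.3896.
For rotational equilibrium, T × 2.6 × 0.3896 = 1498, so T = 1498 / 1.013 = 1480 N.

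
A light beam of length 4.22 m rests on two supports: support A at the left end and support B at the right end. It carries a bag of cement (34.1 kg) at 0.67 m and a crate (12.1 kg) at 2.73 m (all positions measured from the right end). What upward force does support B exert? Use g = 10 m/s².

R_B ≈ 330 N

Sum moments about support A (its reaction then has zero moment arm).
Bag of cement: 34.1 × 10 = 341 N down at 0.67 m → arm 3.55 m, τ = 341 × 3.55 = 1211 N·m clockwise.
Crate: 12.1 × 10 = 121 N down at 2.73 m → arm 1.49 m, τ = 121 × 1.49 = 180.3 N·m clockwise.
Net load moment about support A = 1391 N·m clockwise.
Reaction R at support B is upward at 0 m, arm 4.22 m → moment R × 4.22 counterclockwise.
For rotational equilibrium, R × 4.22 = 1391, so R = 330 N.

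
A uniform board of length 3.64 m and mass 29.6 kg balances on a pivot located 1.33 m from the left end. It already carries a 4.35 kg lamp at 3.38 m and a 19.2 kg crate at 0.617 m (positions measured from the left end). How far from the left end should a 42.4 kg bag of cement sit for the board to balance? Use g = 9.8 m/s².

x ≈ 1.1 m from the left end

Taking torques about the pivot (at 1.33 m from the left end):
Beam weight: 29.6 × 9.8 = 290.1 N down at 1.82 m → arm 0.49 m, τ = 290.1 × 0.49 = 142.1 N·m clockwise.
Lamp: 4.35 × 9.8 = 42.63 N down at 3.38 m → arm 2.05 m, τ = 42.63 × 2.05 = 87.39 N·m clockwise.
Crate: 19.2 × 9.8 = 188.2 N down at 0.617 m → arm 0.713 m, τ = 188.2 × 0.713 = 134.2 N·m counterclockwise.
Net moment of existing loads = 95.29 N·m clockwise.
The bag of cement weighs 42.4 × 9.8 = 415.5 N and must supply an equal counterclockwise moment, so its lever arm about the pivot is 95.29 / 415.5 = 0.229 m.
That puts it at 1.33 − 0.229 = 1.1 m from the left end.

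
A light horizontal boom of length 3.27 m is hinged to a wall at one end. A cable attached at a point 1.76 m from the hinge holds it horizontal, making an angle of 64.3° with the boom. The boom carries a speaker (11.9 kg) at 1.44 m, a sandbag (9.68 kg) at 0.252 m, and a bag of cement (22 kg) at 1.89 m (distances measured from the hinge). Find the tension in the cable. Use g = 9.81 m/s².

T ≈ 378 N

Taking torques about the hinge:
Speaker: 11.9 × 9.81 = 116.7 N down at 1.44 m → arm 1.44 m, τ = 116.7 × 1.44 = 168 N·m clockwise.
Sandbag: 9.68 × 9.81 = 94.96 N down at 0.252 m → arm 0.252 m, τ = 94.96 × 0.252 = 23.93 N·m clockwise.
Bag of cement: 22 × 9.81 = 215.8 N down at 1.89 m → arm 1.89 m, τ = 215.8 × 1.89 = 407.9 N·m clockwise.
Total clockwise load moment = 599.8 N·m.
The cable tension T acts at 1.76 m; only its component perpendicular to the boom, T sinθ, produces torque. sin 64.3° = 0.9011.
Στ = 0 ⇒ T × 1.76 × 0.9011 = 599.8 ⇒ T = 599.8 / 1.586 = 378 N.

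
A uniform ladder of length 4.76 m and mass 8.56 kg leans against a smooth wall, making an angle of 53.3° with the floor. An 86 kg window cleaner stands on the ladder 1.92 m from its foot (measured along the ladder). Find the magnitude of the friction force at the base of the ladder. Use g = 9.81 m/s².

f ≈ 285 N

Choose the foot of the ladder as the axis so the floor normal and friction both act there and drop out.
Ladder weight 8.56×9.81 = 83.97 N acts at 2.38 m along the ladder; its horizontal arm is 2.38·cos53.3° = 1.422 m → τ = 119.4 N·m clockwise.
Window cleaner: 86×9.81 = 843.7 N at 1.92 m → arm 1.147 m → τ = 967.7 N·m clockwise.
Wall normal N acts horizontally at the top; its moment arm is the height L sinθ = 4.76·sin53.3° = 3.816 m, counterclockwise.
For rotational equilibrium, N × 3.816 = 1087, so N = 285 N.
ΣFx = 0: friction at the foot balances the wall's push, so f = N_wall = 285 N.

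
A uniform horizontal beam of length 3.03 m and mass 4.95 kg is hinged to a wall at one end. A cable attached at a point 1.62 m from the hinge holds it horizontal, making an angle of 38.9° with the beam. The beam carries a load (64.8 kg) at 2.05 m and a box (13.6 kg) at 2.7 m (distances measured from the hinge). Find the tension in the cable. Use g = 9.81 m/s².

T ≈ 1710 N

Sum moments about the hinge (the unknown hinge reaction has zero arm there).
Beam weight: 4.95 × 9.81 = 48.56 N down at 1.515 m → arm 1.515 m, τ = 48.56 × 1.515 = 73.57 N·m clockwise.
Load: 64.8 × 9.81 = 635.7 N down at 2.05 m → arm 2.05 m, τ = 635.7 × 2.05 = 1303 N·m clockwise.
Box: 13.6 × 9.81 = 133.4 N down at 2.7 m → arm 2.7 m, τ = 133.4 × 2.7 = 360.2 N·m clockwise.
Total clockwise load moment = 1737 N·m.
The cable tension T acts at 1.62 m; only its component perpendicular to the beam, T sinθ, produces torque. sin 38.9° = 0.628.
Balancing moments: T × 1.62 × 0.628 = 1737, giving T = 1737 / 1.017 = 1710 N.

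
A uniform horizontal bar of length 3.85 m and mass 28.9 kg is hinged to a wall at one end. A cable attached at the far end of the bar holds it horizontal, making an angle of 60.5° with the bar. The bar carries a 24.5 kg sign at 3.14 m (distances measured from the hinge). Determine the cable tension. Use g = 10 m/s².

Sum moments about the hinge (the unknown hinge reaction has zero arm there).
Beam weight: 28.9 × 10 = 289 N down at 1.925 m → arm 1.925 m, τ = 289 × 1.925 = 556.3 N·m clockwise.
Sign: 24.5 × 10 = 245 N down at 3.14 m → arm 3.14 m, τ = 245 × 3.14 = 769.3 N·m clockwise.
Total clockwise load moment = 1326 N·m.
The cable tension T acts at 3.85 m; only its component perpendicular to the bar, T sinθ, produces torque. sin 60.5° = 0.8704.
Στ = 0 ⇒ T × 3.85 × 0.8704 = 1326 ⇒ T = 1326 / 3.351 = 396 N.

T ≈ 396 N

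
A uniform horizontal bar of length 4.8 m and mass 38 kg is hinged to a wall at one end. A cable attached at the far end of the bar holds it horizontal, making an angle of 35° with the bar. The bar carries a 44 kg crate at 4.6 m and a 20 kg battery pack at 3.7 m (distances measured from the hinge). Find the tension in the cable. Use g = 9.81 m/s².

T ≈ 1310 N

Sum moments about the hinge (the unknown hinge reaction has zero arm there).
Beam weight: 38 × 9.81 = 372.8 N down at 2.4 m → arm 2.4 m, τ = 372.8 × 2.4 = 894.7 N·m clockwise.
Crate: 44 × 9.81 = 431.6 N down at 4.6 m → arm 4.6 m, τ = 431.6 × 4.6 = 1985 N·m clockwise.
Battery pack: 20 × 9.81 = 196.2 N down at 3.7 m → arm 3.7 m, τ = 196.2 × 3.7 = 725.9 N·m clockwise.
Total clockwise load moment = 3606 N·m.
The cable tension T acts at 4.8 m; only its component perpendicular to the bar, T sinθ, produces torque. sin 35° = 0.5736.
For rotational equilibrium, T × 4.8 × 0.5736 = 3606, so T = 3606 / 2.753 = 1310 N.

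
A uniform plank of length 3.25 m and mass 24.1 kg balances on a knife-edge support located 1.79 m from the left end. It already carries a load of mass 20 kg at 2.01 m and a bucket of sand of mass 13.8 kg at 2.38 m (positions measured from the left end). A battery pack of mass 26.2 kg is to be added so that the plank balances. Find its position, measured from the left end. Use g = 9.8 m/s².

x ≈ 1.46 m from the left end

About the knife-edge support (at 1.79 m from the left end):
Beam weight: 24.1 × 9.8 = 236.2 N down at 1.625 m → arm 0.165 m, τ = 236.2 × 0.165 = 38.97 N·m counterclockwise.
Load: 20 × 9.8 = 196 N down at 2.01 m → arm 0.22 m, τ = 196 × 0.22 = 43.12 N·m clockwise.
Bucket of sand: 13.8 × 9.8 = 135.2 N down at 2.38 m → arm 0.59 m, τ = 135.2 × 0.59 = 79.77 N·m clockwise.
Net moment of existing loads = 83.92 N·m clockwise.
The battery pack weighs 26.2 × 9.8 = 256.8 N and must supply an equal counterclockwise moment, so its lever arm about the knife-edge support is 83.92 / 256.8 = 0.327 m.
That puts it at 1.79 − 0.327 = 1.46 m from the left end.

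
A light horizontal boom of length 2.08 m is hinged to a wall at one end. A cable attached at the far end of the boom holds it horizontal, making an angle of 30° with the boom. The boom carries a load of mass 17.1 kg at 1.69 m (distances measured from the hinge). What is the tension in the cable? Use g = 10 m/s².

T ≈ 278 N

About the hinge:
Load: 17.1 × 10 = 171 N down at 1.69 m → arm 1.69 m, τ = 171 × 1.69 = 289 N·m clockwise.
Total clockwise load moment = 289 N·m.
The cable tension T acts at 2.08 m; only its component perpendicular to the boom, T sinθ, produces torque. sin 30° = 0.5.
Στ = 0 ⇒ T × 2.08 × 0.5 = 289 ⇒ T = 289 / 1.04 = 278 N.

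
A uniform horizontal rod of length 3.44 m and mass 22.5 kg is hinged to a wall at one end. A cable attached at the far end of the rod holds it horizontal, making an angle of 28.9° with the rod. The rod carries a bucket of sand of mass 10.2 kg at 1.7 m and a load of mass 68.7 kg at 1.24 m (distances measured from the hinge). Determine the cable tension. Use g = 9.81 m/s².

Choose the hinge as the axis so the unknown hinge reaction has zero arm there.
Beam weight: 22.5 × 9.81 = 220.7 N down at 1.72 m → arm 1.72 m, τ = 220.7 × 1.72 = 379.6 N·m clockwise.
Bucket of sand: 10.2 × 9.81 = 100.1 N down at 1.7 m → arm 1.7 m, τ = 100.1 × 1.7 = 170.2 N·m clockwise.
Load: 68.7 × 9.81 = 673.9 N down at 1.24 m → arm 1.24 m, τ = 673.9 × 1.24 = 835.6 N·m clockwise.
Total clockwise load moment = 1385 N·m.
The cable tension T acts at 3.44 m; only its component perpendicular to the rod, T sinθ, produces torque. sin 28.9° = 0.4833.
Setting net torque to zero: T × 3.44 × 0.4833 = 1385 → T = 1385 / 1.663 = 833 N.

T ≈ 833 N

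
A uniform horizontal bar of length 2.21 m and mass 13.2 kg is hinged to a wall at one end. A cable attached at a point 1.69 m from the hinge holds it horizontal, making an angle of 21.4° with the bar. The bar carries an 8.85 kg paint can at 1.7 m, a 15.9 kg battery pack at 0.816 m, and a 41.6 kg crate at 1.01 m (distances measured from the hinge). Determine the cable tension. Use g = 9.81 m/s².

T ≈ 1350 N

Taking torques about the hinge:
Beam weight: 13.2 × 9.81 = 129.5 N down at 1.105 m → arm 1.105 m, τ = 129.5 × 1.105 = 143.1 N·m clockwise.
Paint can: 8.85 × 9.81 = 86.82 N down at 1.7 m → arm 1.7 m, τ = 86.82 × 1.7 = 147.6 N·m clockwise.
Battery pack: 15.9 × 9.81 = 156 N down at 0.816 m → arm 0.816 m, τ = 156 × 0.816 = 127.3 N·m clockwise.
Crate: 41.6 × 9.81 = 408.1 N down at 1.01 m → arm 1.01 m, τ = 408.1 × 1.01 = 412.2 N·m clockwise.
Total clockwise load moment = 830.2 N·m.
The cable tension T acts at 1.69 m; only its component perpendicular to the bar, T sinθ, produces torque. sin 21.4° = 0.3649.
Balancing moments: T × 1.69 × 0.3649 = 830.2, giving T = 830.2 / 0.6167 = 1350 N.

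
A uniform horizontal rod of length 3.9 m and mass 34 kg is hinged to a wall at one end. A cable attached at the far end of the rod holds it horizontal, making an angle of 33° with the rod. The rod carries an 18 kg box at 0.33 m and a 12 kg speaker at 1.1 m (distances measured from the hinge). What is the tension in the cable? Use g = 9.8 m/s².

T ≈ 394 N

Taking torques about the hinge:
Beam weight: 34 × 9.8 = 333.2 N down at 1.95 m → arm 1.95 m, τ = 333.2 × 1.95 = 649.7 N·m clockwise.
Box: 18 × 9.8 = 176.4 N down at 0.33 m → arm 0.33 m, τ = 176.4 × 0.33 = 58.21 N·m clockwise.
Speaker: 12 × 9.8 = 117.6 N down at 1.1 m → arm 1.1 m, τ = 117.6 × 1.1 = 129.4 N·m clockwise.
Total clockwise load moment = 837.3 N·m.
The cable tension T acts at 3.9 m; only its component perpendicular to the rod, T sinθ, produces torque. sin 33° = 0.5446.
Balancing moments: T × 3.9 × 0.5446 = 837.3, giving T = 837.3 / 2.124 = 394 N.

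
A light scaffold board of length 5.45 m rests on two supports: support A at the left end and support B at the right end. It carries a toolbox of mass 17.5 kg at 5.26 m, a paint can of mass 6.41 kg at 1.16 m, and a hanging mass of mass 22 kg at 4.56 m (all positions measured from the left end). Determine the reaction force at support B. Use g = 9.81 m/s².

R_B ≈ 360 N

Sum moments about support A (its reaction then has zero moment arm).
Toolbox: 17.5 × 9.81 = 171.7 N down at 5.26 m → arm 5.26 m, τ = 171.7 × 5.26 = 903.1 N·m clockwise.
Paint can: 6.41 × 9.81 = 62.88 N down at 1.16 m → arm 1.16 m, τ = 62.88 × 1.16 = 72.94 N·m clockwise.
Hanging mass: 22 × 9.81 = 215.8 N down at 4.56 m → arm 4.56 m, τ = 215.8 × 4.56 = 984 N·m clockwise.
Net load moment about support A = 1960 N·m clockwise.
Reaction R at support B is upward at 5.45 m, arm 5.45 m → moment R × 5.45 counterclockwise.
Balancing moments: R × 5.45 = 1960, giving R = 360 N.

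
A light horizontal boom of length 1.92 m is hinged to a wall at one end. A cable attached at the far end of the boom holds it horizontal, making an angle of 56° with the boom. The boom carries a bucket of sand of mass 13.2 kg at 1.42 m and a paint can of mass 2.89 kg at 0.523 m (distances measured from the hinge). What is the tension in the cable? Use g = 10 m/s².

T ≈ 127 N

Sum moments about the hinge (the unknown hinge reaction has zero arm there).
Bucket of sand: 13.2 × 10 = 132 N down at 1.42 m → arm 1.42 m, τ = 132 × 1.42 = 187.4 N·m clockwise.
Paint can: 2.89 × 10 = 28.9 N down at 0.523 m → arm 0.523 m, τ = 28.9 × 0.523 = 15.11 N·m clockwise.
Total clockwise load moment = 202.5 N·m.
The cable tension T acts at 1.92 m; only its component perpendicular to the boom, T sinθ, produces torque. sin 56° = 0.829.
Στ = 0 ⇒ T × 1.92 × 0.829 = 202.5 ⇒ T = 202.5 / 1.592 = 127 N.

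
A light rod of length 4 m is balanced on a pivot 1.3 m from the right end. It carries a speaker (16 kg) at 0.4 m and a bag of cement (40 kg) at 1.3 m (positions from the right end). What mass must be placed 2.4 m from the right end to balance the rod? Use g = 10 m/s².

m ≈ 13.1 kg

Take moments about the pivot (at 1.3 m from the right end).
Speaker: 16 × 10 = 160 N down at 0.4 m → arm 0.9 m, τ = 160 × 0.9 = 144 N·m clockwise.
Bag of cement: acts at the pivot, moment arm 0 → no torque.
Net moment of known loads = 144 N·m clockwise.
An unknown mass m at 2.4 m has arm 1.1 m; its moment is m·g·1.1 counterclockwise.
Balancing moments: m × 10 × 1.1 = 144, giving m = 144 / (10 × 1.1) = 13.1 kg.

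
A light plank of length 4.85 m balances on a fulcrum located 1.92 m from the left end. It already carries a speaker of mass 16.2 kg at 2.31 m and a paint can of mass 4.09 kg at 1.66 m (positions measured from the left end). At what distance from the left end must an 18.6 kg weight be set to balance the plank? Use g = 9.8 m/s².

Taking torques about the fulcrum (at 1.92 m from the left end):
Speaker: 16.2 × 9.8 = 158.8 N down at 2.31 m → arm 0.39 m, τ = 158.8 × 0.39 = 61.93 N·m clockwise.
Paint can: 4.09 × 9.8 = 40.08 N down at 1.66 m → arm 0.26 m, τ = 40.08 × 0.26 = 10.42 N·m counterclockwise.
Net moment of existing loads = 51.51 N·m clockwise.
The weight weighs 18.6 × 9.8 = 182.3 N and must supply an equal counterclockwise moment, so its lever arm about the fulcrum is 51.51 / 182.3 = 0.283 m.
That puts it at 1.92 − 0.283 = 1.64 m from the left end.

x ≈ 1.64 m from the left end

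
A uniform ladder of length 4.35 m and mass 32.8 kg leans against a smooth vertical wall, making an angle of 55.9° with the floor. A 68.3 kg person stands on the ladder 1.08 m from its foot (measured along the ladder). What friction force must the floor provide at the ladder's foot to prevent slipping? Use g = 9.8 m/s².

Choose the foot of the ladder as the axis so the floor normal and friction both act there and drop out.
Ladder weight 32.8×9.8 = 321.4 N acts at 2.175 m along the ladder; its horizontal arm is 2.175·cos55.9° = 1.219 m → τ = 391.8 N·m clockwise.
Person: 68.3×9.8 = 669.3 N at 1.08 m → arm 0.6055 m → τ = 405.3 N·m clockwise.
Wall normal N acts horizontally at the top; its moment arm is the height L sinθ = 4.35·sin55.9° = 3.602 m, counterclockwise.
For rotational equilibrium, N × 3.602 = 797.1, so N = 221 N.
ΣFx = 0: friction at the foot balances the wall's push, so f = N_wall = 221 N.

f ≈ 221 N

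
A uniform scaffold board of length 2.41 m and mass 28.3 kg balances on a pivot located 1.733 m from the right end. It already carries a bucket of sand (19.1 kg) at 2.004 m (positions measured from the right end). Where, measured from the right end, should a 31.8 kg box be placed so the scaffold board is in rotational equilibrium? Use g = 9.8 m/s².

Choose the pivot (at 1.733 m from the right end) as the axis so the support reaction has zero arm there.
Beam weight: 28.3 × 9.8 = 277.3 N down at 1.205 m → arm 0.528 m, τ = 277.3 × 0.528 = 146.4 N·m clockwise.
Bucket of sand: 19.1 × 9.8 = 187.2 N down at 2.004 m → arm 0.271 m, τ = 187.2 × 0.271 = 50.73 N·m counterclockwise.
Net moment of existing loads = 95.67 N·m clockwise.
The box weighs 31.8 × 9.8 = 311.6 N and must supply an equal counterclockwise moment, so its lever arm about the pivot is 95.67 / 311.6 = 0.307 m.
That puts it at 1.733 + 0.307 = 2.04 m from the right end.

x ≈ 2.04 m from the right end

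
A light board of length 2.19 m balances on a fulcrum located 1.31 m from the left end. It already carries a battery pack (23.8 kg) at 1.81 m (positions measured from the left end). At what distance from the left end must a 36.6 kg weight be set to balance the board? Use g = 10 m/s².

Take moments about the fulcrum (at 1.31 m from the left end).
Battery pack: 23.8 × 10 = 238 N down at 1.81 m → arm 0.5 m, τ = 238 × 0.5 = 119 N·m clockwise.
Net moment of existing loads = 119 N·m clockwise.
The weight weighs 36.6 × 10 = 366 N and must supply an equal counterclockwise moment, so its lever arm about the fulcrum is 119 / 366 = 0.325 m.
That puts it at 1.31 − 0.325 = 0.985 m from the left end.

x ≈ 0.985 m from the left end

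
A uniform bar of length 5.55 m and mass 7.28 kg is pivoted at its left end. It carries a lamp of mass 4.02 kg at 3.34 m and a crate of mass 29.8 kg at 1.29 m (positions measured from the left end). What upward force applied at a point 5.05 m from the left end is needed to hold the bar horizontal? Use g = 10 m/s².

F ≈ 143 N

Take moments about the left end.
Beam weight: 7.28 × 10 = 72.8 N down at 2.775 m → arm 2.775 m, τ = 72.8 × 2.775 = 202 N·m clockwise.
Lamp: 4.02 × 10 = 40.2 N down at 3.34 m → arm 3.34 m, τ = 40.2 × 3.34 = 134.3 N·m clockwise.
Crate: 29.8 × 10 = 298 N down at 1.29 m → arm 1.29 m, τ = 298 × 1.29 = 384.4 N·m clockwise.
Net moment of the loads = 720.7 N·m clockwise.
The upward force F acts at a point 5.05 m from the left end, arm 5.05 m, giving F × 5.05 counterclockwise.
Στ = 0 ⇒ F × 5.05 = 720.7 ⇒ F = 720.7 / 5.05 = 143 N.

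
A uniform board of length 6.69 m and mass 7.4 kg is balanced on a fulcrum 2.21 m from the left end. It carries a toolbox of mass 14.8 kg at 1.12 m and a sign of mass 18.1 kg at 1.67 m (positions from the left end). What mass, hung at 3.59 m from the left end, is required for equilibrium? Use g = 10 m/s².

m ≈ 12.7 kg

About the fulcrum (at 2.21 m from the left end):
Beam weight: 7.4 × 10 = 74 N down at 3.345 m → arm 1.135 m, τ = 74 × 1.135 = 83.99 N·m clockwise.
Toolbox: 14.8 × 10 = 148 N down at 1.12 m → arm 1.09 m, τ = 148 × 1.09 = 161.3 N·m counterclockwise.
Sign: 18.1 × 10 = 181 N down at 1.67 m → arm 0.54 m, τ = 181 × 0.54 = 97.74 N·m counterclockwise.
Net moment of known loads = 175.1 N·m counterclockwise.
An unknown mass m at 3.59 m has arm 1.38 m; its moment is m·g·1.38 clockwise.
Setting net torque to zero: m × 10 × 1.38 = 175.1 → m = 175.1 / (10 × 1.38) = 12.7 kg.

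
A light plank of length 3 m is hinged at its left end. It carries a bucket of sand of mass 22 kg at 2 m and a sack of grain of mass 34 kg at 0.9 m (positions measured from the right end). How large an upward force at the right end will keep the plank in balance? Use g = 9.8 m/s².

Choose the left end as the axis so the unknown pivot reaction has zero arm there.
Bucket of sand: 22 × 9.8 = 215.6 N down at 2 m → arm 1 m, τ = 215.6 × 1 = 215.6 N·m clockwise.
Sack of grain: 34 × 9.8 = 333.2 N down at 0.9 m → arm 2.1 m, τ = 333.2 × 2.1 = 699.7 N·m clockwise.
Net moment of the loads = 915.3 N·m clockwise.
The upward force F acts at the right end, arm 3 m, giving F × 3 counterclockwise.
Balancing moments: F × 3 = 915.3, giving F = 915.3 / 3 = 305 N.

F ≈ 305 N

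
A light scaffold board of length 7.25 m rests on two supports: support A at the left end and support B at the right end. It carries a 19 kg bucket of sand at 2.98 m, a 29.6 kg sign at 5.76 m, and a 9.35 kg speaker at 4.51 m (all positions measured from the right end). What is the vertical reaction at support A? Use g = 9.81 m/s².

R_A ≈ 364 N

Sum moments about support B (its reaction then has zero moment arm).
Bucket of sand: 19 × 9.81 = 186.4 N down at 2.98 m → arm 2.98 m, τ = 186.4 × 2.98 = 555.5 N·m counterclockwise.
Sign: 29.6 × 9.81 = 290.4 N down at 5.76 m → arm 5.76 m, τ = 290.4 × 5.76 = 1673 N·m counterclockwise.
Speaker: 9.35 × 9.81 = 91.72 N down at 4.51 m → arm 4.51 m, τ = 91.72 × 4.51 = 413.7 N·m counterclockwise.
Net load moment about support B = 2642 N·m counterclockwise.
Reaction R at support A is upward at 7.25 m, arm 7.25 m → moment R × 7.25 clockwise.
For rotational equilibrium, R × 7.25 = 2642, so R = 364 N.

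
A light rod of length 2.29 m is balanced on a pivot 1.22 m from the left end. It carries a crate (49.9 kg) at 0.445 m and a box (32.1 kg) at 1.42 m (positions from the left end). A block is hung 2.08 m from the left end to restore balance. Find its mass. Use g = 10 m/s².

m ≈ 37.5 kg

About the pivot (at 1.22 m from the left end):
Crate: 49.9 × 10 = 499 N down at 0.445 m → arm 0.775 m, τ = 499 × 0.775 = 386.7 N·m counterclockwise.
Box: 32.1 × 10 = 321 N down at 1.42 m → arm 0.2 m, τ = 321 × 0.2 = 64.2 N·m clockwise.
Net moment of known loads = 322.5 N·m counterclockwise.
An unknown mass m at 2.08 m has arm 0.86 m; its moment is m·g·0.86 clockwise.
Setting net torque to zero: m × 10 × 0.86 = 322.5 → m = 322.5 / (10 × 0.86) = 37.5 kg.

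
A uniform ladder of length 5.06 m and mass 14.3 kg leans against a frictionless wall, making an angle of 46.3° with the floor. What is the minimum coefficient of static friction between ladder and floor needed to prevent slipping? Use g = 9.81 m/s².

Choose the foot of the ladder as the axis so the floor normal and friction both act there and drop out.
Ladder weight 14.3×9.81 = 140.3 N acts at 2.53 m along the ladder; its horizontal arm is 2.53·cos46.3° = 1.748 m → τ = 245.2 N·m clockwise.
Wall normal N acts horizontally at the top; its moment arm is the height L sinθ = 5.06·sin46.3° = 3.658 m, counterclockwise.
Setting net torque to zero: N × 3.658 = 245.2 → N = 67.03 N.
ΣFx = 0 ⇒ f = N_wall = 67.03 N. ΣFy = 0 ⇒ N_floor = 140.3 N.
μ_min = f / N_floor = 67.03 / 140.3 = 0.478.

μ_min ≈ 0.478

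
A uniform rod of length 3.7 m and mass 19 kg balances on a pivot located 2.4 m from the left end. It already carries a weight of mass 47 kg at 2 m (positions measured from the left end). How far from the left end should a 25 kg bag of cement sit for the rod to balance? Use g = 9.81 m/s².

Choose the pivot (at 2.4 m from the left end) as the axis so the support reaction has zero arm there.
Beam weight: 19 × 9.81 = 186.4 N down at 1.85 m → arm 0.55 m, τ = 186.4 × 0.55 = 102.5 N·m counterclockwise.
Weight: 47 × 9.81 = 461.1 N down at 2 m → arm 0.4 m, τ = 461.1 × 0.4 = 184.4 N·m counterclockwise.
Net moment of existing loads = 286.9 N·m counterclockwise.
The bag of cement weighs 25 × 9.81 = 245.2 N and must supply an equal clockwise moment, so its lever arm about the pivot is 286.9 / 245.2 = 1.17 m.
That puts it at 2.4 + 1.17 = 3.57 m from the left end.

x ≈ 3.57 m from the left end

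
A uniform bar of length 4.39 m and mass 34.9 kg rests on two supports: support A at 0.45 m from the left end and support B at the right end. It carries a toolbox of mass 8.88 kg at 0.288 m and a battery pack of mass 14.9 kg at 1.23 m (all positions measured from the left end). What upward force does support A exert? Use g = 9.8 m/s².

Take moments about support B.
Beam weight: 34.9 × 9.8 = 342 N down at 2.195 m → arm 2.195 m, τ = 342 × 2.195 = 750.7 N·m counterclockwise.
Toolbox: 8.88 × 9.8 = 87.02 N down at 0.288 m → arm 4.102 m, τ = 87.02 × 4.102 = 357 N·m counterclockwise.
Battery pack: 14.9 × 9.8 = 146 N down at 1.23 m → arm 3.16 m, τ = 146 × 3.16 = 461.4 N·m counterclockwise.
Net load moment about support B = 1569 N·m counterclockwise.
Reaction R at support A is upward at 0.45 m, arm 3.94 m → moment R × 3.94 clockwise.
Balancing moments: R × 3.94 = 1569, giving R = 398 N.

R_A ≈ 398 N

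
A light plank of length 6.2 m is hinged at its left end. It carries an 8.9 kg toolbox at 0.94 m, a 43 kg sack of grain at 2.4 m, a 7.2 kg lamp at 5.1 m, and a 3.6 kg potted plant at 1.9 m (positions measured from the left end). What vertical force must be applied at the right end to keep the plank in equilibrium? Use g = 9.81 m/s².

Taking torques about the left end:
Toolbox: 8.9 × 9.81 = 87.31 N down at 0.94 m → arm 0.94 m, τ = 87.31 × 0.94 = 82.07 N·m clockwise.
Sack of grain: 43 × 9.81 = 421.8 N down at 2.4 m → arm 2.4 m, τ = 421.8 × 2.4 = 1012 N·m clockwise.
Lamp: 7.2 × 9.81 = 70.63 N down at 5.1 m → arm 5.1 m, τ = 70.63 × 5.1 = 360.2 N·m clockwise.
Potted plant: 3.6 × 9.81 = 35.32 N down at 1.9 m → arm 1.9 m, τ = 35.32 × 1.9 = 67.11 N·m clockwise.
Net moment of the loads = 1521 N·m clockwise.
The upward force F acts at the right end, arm 6.2 m, giving F × 6.2 counterclockwise.
Στ = 0 ⇒ F × 6.2 = 1521 ⇒ F = 1521 / 6.2 = 245 N.

F ≈ 245 N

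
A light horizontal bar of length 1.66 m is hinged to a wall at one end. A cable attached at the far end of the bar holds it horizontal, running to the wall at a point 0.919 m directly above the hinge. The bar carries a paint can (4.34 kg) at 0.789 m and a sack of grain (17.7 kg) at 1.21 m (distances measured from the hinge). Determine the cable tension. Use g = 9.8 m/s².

T ≈ 303 N

Choose the hinge as the axis so the unknown hinge reaction has zero arm there.
Paint can: 4.34 × 9.8 = 42.53 N down at 0.789 m → arm 0.789 m, τ = 42.53 × 0.789 = 33.56 N·m clockwise.
Sack of grain: 17.7 × 9.8 = 173.5 N down at 1.21 m → arm 1.21 m, τ = 173.5 × 1.21 = 209.9 N·m clockwise.
Total clockwise load moment = 243.5 N·m.
The cable tension T acts at 1.66 m; only its component perpendicular to the bar, T sinθ, produces torque. sinθ = h/√(h²+d²) = 0.919/√(0.919²+1.66²) = 0.4843.
Setting net torque to zero: T × 1.66 × 0.4843 = 243.5 → T = 243.5 / 0.8039 = 303 N.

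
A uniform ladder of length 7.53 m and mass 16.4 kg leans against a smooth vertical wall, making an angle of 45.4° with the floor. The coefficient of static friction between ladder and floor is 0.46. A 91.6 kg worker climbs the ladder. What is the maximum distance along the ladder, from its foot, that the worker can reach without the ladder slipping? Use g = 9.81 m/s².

d ≈ 3.47 m

Taking torques about the foot of the ladder:
Ladder weight 16.4×9.81 = 160.9 N acts at 3.765 m along the ladder; its horizontal arm is 3.765·cos45.4° = 2.644 m → τ = 425.4 N·m clockwise.
Worker weight 91.6×9.81 = 898.6 N at distance d → arm d·cos45.4° → τ = 898.6·d·0.7022 clockwise.
Wall normal N at the top has arm L sinθ = 5.362 m counterclockwise, so Στ = 0 gives N·5.362 = 425.4 + 631·d.
ΣFy = 0 ⇒ N_floor = 1060 N, so the maximum friction is μ_s·N_floor = 0.46×1060 = 487.6 N. ΣFx = 0 ⇒ N_wall = f, so at the slipping point N = 487.6 N.
Substituting: 487.6×5.362 = 425.4 + 631·d ⇒ d = (2615 − 425.4) / 631 = 3.47 m.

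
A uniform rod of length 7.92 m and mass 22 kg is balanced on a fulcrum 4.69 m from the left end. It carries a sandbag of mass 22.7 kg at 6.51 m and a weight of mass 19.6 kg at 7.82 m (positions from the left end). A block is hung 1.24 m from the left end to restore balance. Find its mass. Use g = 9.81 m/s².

About the fulcrum (at 4.69 m from the left end):
Beam weight: 22 × 9.81 = 215.8 N down at 3.96 m → arm 0.73 m, τ = 215.8 × 0.73 = 157.5 N·m counterclockwise.
Sandbag: 22.7 × 9.81 = 222.7 N down at 6.51 m → arm 1.82 m, τ = 222.7 × 1.82 = 405.3 N·m clockwise.
Weight: 19.6 × 9.81 = 192.3 N down at 7.82 m → arm 3.13 m, τ = 192.3 × 3.13 = 601.9 N·m clockwise.
Net moment of known loads = 849.7 N·m clockwise.
An unknown mass m at 1.24 m has arm 3.45 m; its moment is m·g·3.45 counterclockwise.
Setting net torque to zero: m × 9.81 × 3.45 = 849.7 → m = 849.7 / (9.81 × 3.45) = 25.1 kg.

m ≈ 25.1 kg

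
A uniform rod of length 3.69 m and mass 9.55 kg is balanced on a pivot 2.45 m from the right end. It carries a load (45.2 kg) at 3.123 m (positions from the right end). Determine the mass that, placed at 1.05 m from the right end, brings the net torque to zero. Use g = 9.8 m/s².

m ≈ 17.6 kg

Choose the pivot (at 2.45 m from the right end) as the axis so the support reaction has zero arm there.
Beam weight: 9.55 × 9.8 = 93.59 N down at 1.845 m → arm 0.605 m, τ = 93.59 × 0.605 = 56.62 N·m clockwise.
Load: 45.2 × 9.8 = 443 N down at 3.123 m → arm 0.673 m, τ = 443 × 0.673 = 298.1 N·m counterclockwise.
Net moment of known loads = 241.5 N·m counterclockwise.
An unknown mass m at 1.05 m has arm 1.4 m; its moment is m·g·1.4 clockwise.
Στ = 0 ⇒ m × 9.8 × 1.4 = 241.5 ⇒ m = 241.5 / (9.8 × 1.4) = 17.6 kg.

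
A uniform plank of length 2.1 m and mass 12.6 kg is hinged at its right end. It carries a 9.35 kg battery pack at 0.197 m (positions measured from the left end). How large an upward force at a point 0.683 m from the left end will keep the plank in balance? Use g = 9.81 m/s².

F ≈ 215 N

Take moments about the right end.
Beam weight: 12.6 × 9.81 = 123.6 N down at 1.05 m → arm 1.05 m, τ = 123.6 × 1.05 = 129.8 N·m counterclockwise.
Battery pack: 9.35 × 9.81 = 91.72 N down at 0.197 m → arm 1.903 m, τ = 91.72 × 1.903 = 174.5 N·m counterclockwise.
Net moment of the loads = 304.3 N·m counterclockwise.
The upward force F acts at a point 0.683 m from the left end, arm 1.417 m, giving F × 1.417 clockwise.
Balancing moments: F × 1.417 = 304.3, giving F = 304.3 / 1.417 = 215 N.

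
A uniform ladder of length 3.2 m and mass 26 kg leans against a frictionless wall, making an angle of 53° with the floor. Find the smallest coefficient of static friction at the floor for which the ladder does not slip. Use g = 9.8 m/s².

μ_min ≈ 0.377

Sum moments about the foot of the ladder (the floor normal and friction both act there and drop out).
Ladder weight 26×9.8 = 254.8 N acts at 1.6 m along the ladder; its horizontal arm is 1.6·cos53° = 0.9629 m → τ = 245.3 N·m clockwise.
Wall normal N acts horizontally at the top; its moment arm is the height L sinθ = 3.2·sin53° = 2.556 m, counterclockwise.
Setting net torque to zero: N × 2.556 = 245.3 → N = 95.97 N.
ΣFx = 0 ⇒ f = N_wall = 95.97 N. ΣFy = 0 ⇒ N_floor = 254.8 N.
μ_min = f / N_floor = 95.97 / 254.8 = 0.377.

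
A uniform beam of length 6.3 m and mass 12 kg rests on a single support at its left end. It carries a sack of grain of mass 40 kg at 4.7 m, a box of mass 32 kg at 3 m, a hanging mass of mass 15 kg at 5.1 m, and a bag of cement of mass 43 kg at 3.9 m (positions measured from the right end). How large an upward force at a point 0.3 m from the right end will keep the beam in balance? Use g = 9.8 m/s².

Take moments about the left end.
Beam weight: 12 × 9.8 = 117.6 N down at 3.15 m → arm 3.15 m, τ = 117.6 × 3.15 = 370.4 N·m clockwise.
Sack of grain: 40 × 9.8 = 392 N down at 4.7 m → arm 1.6 m, τ = 392 × 1.6 = 627.2 N·m clockwise.
Box: 32 × 9.8 = 313.6 N down at 3 m → arm 3.3 m, τ = 313.6 × 3.3 = 1035 N·m clockwise.
Hanging mass: 15 × 9.8 = 147 N down at 5.1 m → arm 1.2 m, τ = 147 × 1.2 = 176.4 N·m clockwise.
Bag of cement: 43 × 9.8 = 421.4 N down at 3.9 m → arm 2.4 m, τ = 421.4 × 2.4 = 1011 N·m clockwise.
Net moment of the loads = 3220 N·m clockwise.
The upward force F acts at a point 0.3 m from the right end, arm 6 m, giving F × 6 counterclockwise.
For rotational equilibrium, F × 6 = 3220, so F = 3220 / 6 = 537 N.

F ≈ 537 N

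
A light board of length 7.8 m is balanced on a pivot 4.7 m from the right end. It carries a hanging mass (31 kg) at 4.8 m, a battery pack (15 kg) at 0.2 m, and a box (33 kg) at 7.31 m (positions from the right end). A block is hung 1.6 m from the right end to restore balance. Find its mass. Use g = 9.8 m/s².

Sum moments about the pivot (at 4.7 m from the right end) (the support reaction has zero arm there).
Hanging mass: 31 × 9.8 = 303.8 N down at 4.8 m → arm 0.1 m, τ = 303.8 × 0.1 = 30.38 N·m counterclockwise.
Battery pack: 15 × 9.8 = 147 N down at 0.2 m → arm 4.5 m, τ = 147 × 4.5 = 661.5 N·m clockwise.
Box: 33 × 9.8 = 323.4 N down at 7.31 m → arm 2.61 m, τ = 323.4 × 2.61 = 844.1 N·m counterclockwise.
Net moment of known loads = 213 N·m counterclockwise.
An unknown mass m at 1.6 m has arm 3.1 m; its moment is m·g·3.1 clockwise.
For rotational equilibrium, m × 9.8 × 3.1 = 213, so m = 213 / (9.8 × 3.1) = 7.01 kg.

m ≈ 7.01 kg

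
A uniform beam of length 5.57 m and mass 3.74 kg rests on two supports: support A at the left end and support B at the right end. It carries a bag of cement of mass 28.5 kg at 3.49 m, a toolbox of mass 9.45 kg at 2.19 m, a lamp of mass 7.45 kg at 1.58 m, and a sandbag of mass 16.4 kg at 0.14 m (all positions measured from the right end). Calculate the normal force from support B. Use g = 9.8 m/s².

R_B ≈ 388 N

Sum moments about support A (its reaction then has zero moment arm).
Beam weight: 3.74 × 9.8 = 36.65 N down at 2.785 m → arm 2.785 m, τ = 36.65 × 2.785 = 102.1 N·m clockwise.
Bag of cement: 28.5 × 9.8 = 279.3 N down at 3.49 m → arm 2.08 m, τ = 279.3 × 2.08 = 580.9 N·m clockwise.
Toolbox: 9.45 × 9.8 = 92.61 N down at 2.19 m → arm 3.38 m, τ = 92.61 × 3.38 = 313 N·m clockwise.
Lamp: 7.45 × 9.8 = 73.01 N down at 1.58 m → arm 3.99 m, τ = 73.01 × 3.99 = 291.3 N·m clockwise.
Sandbag: 16.4 × 9.8 = 160.7 N down at 0.14 m → arm 5.43 m, τ = 160.7 × 5.43 = 872.6 N·m clockwise.
Net load moment about support A = 2160 N·m clockwise.
Reaction R at support B is upward at 0 m, arm 5.57 m → moment R × 5.57 counterclockwise.
Στ = 0 ⇒ R × 5.57 = 2160 ⇒ R = 388 N.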